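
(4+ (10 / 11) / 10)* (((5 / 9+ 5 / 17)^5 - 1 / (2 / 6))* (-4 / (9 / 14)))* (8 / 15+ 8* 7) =10181147399706752 / 2766757487769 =3679.81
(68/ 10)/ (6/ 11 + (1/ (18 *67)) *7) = 451044/ 36565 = 12.34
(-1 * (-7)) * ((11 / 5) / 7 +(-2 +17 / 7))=26 / 5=5.20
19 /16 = 1.19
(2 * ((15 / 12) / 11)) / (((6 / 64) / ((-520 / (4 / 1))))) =-10400 / 33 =-315.15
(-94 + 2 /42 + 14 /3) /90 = -125 /126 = -0.99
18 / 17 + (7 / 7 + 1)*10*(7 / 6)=1244 / 51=24.39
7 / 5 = 1.40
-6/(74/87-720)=261/31283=0.01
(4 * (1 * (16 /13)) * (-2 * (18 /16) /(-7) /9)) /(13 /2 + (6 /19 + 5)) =608 /40859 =0.01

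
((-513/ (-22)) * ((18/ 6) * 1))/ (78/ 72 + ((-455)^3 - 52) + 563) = -9234/ 12433853905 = -0.00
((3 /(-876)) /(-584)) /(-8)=-0.00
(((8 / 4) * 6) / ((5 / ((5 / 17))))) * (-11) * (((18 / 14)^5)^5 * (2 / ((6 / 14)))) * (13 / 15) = -273758432639826453851054952 / 16284404667348145224085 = -16811.08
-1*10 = -10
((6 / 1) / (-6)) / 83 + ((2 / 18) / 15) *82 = 6671 / 11205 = 0.60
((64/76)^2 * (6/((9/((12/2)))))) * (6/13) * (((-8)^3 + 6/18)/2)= -1571840/4693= -334.93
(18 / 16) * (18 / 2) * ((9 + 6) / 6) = 405 / 16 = 25.31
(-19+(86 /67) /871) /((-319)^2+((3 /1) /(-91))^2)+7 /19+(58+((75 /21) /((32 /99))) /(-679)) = 318941197056121635207 /5465817901532648800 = 58.35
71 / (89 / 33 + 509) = 2343 / 16886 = 0.14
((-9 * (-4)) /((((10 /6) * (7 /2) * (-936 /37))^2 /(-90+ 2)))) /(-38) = 15059 /3933475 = 0.00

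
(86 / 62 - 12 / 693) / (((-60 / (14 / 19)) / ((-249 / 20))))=814147 / 3887400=0.21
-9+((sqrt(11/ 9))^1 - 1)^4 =67/ 81 - 80 * sqrt(11)/ 27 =-9.00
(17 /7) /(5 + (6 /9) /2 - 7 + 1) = -51 /14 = -3.64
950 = 950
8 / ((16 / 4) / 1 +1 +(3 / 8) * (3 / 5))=320 / 209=1.53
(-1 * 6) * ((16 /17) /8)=-12 /17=-0.71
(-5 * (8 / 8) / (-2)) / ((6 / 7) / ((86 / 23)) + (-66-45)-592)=-1505 / 423068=-0.00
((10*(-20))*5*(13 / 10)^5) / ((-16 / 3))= 1113879 / 1600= 696.17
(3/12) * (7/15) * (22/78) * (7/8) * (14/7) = 539/9360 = 0.06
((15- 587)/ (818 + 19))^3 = -187149248/ 586376253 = -0.32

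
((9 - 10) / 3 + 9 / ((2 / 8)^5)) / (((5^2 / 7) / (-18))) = -1161174 / 25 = -46446.96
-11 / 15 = -0.73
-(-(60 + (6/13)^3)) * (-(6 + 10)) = -2112576/2197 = -961.57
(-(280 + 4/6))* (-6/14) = 842/7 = 120.29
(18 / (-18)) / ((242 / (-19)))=19 / 242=0.08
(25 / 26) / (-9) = -25 / 234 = -0.11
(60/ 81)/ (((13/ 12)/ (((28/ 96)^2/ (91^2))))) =5/ 711828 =0.00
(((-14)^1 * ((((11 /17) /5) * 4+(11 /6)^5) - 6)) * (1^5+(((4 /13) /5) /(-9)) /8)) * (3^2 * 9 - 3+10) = -18746.02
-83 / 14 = -5.93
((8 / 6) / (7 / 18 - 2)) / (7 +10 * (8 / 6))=-72 / 1769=-0.04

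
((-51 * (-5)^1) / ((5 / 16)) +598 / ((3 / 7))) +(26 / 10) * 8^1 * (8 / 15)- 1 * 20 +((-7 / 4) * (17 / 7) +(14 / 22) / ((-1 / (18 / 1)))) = 2186.72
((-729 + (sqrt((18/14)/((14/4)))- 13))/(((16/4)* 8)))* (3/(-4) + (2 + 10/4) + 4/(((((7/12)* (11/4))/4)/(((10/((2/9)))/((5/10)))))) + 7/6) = -44201099/2112 + 833983* sqrt(2)/68992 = -20911.46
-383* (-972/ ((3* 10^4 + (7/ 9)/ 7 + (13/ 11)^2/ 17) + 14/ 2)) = 6891945588/ 555523169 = 12.41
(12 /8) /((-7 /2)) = -3 /7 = -0.43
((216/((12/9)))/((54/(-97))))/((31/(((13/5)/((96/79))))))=-99619/4960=-20.08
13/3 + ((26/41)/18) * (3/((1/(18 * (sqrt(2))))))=78 * sqrt(2)/41 + 13/3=7.02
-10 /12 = -5 /6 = -0.83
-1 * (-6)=6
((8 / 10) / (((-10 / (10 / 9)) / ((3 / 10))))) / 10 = -1 / 375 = -0.00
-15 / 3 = -5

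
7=7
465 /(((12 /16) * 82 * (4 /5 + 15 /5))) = 1550 /779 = 1.99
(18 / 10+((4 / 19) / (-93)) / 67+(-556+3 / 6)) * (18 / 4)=-1966559799 / 789260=-2491.65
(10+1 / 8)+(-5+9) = 113 / 8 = 14.12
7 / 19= 0.37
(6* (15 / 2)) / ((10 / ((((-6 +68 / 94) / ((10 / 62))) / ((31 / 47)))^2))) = 276768 / 25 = 11070.72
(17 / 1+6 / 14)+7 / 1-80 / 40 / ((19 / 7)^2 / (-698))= 540559 / 2527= 213.91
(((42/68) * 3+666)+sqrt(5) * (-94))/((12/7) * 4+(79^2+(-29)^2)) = 0.06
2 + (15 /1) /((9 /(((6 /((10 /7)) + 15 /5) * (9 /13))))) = 134 /13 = 10.31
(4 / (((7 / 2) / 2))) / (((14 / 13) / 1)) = 104 / 49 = 2.12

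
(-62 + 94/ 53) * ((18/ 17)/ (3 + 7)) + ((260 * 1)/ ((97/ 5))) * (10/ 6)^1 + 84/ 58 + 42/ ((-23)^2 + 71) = 17.48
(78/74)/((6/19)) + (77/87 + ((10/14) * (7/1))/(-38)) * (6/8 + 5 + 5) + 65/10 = 8776717/489288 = 17.94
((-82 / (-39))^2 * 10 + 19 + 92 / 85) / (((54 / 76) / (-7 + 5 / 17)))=-12002162668 / 19780605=-606.76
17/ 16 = 1.06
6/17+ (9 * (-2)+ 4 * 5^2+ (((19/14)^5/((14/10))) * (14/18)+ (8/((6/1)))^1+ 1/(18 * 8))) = 7097338349/82287072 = 86.25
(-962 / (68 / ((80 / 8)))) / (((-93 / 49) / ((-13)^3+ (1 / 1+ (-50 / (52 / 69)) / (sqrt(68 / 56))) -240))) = -95690140 / 527 -5212375 * sqrt(238) / 17918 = -186063.03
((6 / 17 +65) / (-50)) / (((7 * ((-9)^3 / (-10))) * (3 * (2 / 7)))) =-1111 / 371790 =-0.00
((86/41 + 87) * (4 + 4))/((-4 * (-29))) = 7306/1189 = 6.14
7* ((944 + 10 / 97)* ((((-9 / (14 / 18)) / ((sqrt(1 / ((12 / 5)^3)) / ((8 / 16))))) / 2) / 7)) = -44506908* sqrt(15) / 16975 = -10154.61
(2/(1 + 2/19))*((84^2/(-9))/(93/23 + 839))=-6992/4155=-1.68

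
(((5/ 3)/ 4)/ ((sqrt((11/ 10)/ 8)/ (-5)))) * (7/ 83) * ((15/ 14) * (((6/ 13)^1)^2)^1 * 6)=-13500 * sqrt(55)/ 154297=-0.65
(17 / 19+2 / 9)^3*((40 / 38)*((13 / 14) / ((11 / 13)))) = 11775701990 / 7315308693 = 1.61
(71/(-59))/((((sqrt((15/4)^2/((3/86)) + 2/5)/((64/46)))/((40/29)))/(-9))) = 1635840* sqrt(161410)/635196773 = 1.03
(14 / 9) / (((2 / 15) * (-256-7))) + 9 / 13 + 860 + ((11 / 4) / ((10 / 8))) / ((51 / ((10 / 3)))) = 450286184 / 523107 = 860.79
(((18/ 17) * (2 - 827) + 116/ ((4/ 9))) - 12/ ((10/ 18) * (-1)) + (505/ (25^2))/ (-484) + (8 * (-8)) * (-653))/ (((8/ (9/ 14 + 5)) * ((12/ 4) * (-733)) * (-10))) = 3347648651257/ 2533072080000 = 1.32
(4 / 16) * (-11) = -2.75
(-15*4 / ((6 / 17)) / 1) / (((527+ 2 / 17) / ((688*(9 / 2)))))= -2982480 / 2987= -998.49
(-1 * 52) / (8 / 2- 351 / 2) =104 / 343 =0.30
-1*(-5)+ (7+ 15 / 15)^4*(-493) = -2019323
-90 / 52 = -45 / 26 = -1.73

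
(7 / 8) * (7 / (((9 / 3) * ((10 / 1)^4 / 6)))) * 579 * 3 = 85113 / 40000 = 2.13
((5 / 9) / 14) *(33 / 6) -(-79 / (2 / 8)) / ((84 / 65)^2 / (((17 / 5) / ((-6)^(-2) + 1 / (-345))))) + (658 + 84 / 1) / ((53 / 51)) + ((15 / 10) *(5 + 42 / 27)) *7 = 4840491109 / 181692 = 26641.19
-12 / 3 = -4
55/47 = 1.17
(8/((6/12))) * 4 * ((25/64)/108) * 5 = 125/108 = 1.16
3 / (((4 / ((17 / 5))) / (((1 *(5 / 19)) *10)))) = 6.71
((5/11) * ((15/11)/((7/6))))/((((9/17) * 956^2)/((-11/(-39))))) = 425/1372274904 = 0.00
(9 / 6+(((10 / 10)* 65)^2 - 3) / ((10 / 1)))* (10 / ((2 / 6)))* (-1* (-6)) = 76266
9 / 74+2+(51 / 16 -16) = -6329 / 592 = -10.69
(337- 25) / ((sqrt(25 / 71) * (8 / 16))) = 1051.58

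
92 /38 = 46 /19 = 2.42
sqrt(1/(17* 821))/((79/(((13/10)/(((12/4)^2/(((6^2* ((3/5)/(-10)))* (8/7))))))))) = -312* sqrt(13957)/964777625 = -0.00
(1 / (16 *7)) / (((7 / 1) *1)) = 1 / 784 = 0.00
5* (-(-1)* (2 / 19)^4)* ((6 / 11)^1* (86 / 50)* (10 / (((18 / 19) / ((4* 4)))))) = 22016 / 226347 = 0.10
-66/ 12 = -11/ 2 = -5.50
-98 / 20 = -49 / 10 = -4.90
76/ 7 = 10.86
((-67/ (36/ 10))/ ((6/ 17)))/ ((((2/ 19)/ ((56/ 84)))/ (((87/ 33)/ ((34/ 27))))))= -184585/ 264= -699.19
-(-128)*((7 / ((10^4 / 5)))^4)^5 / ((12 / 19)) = 1516053059654628019 / 98304000000000000000000000000000000000000000000000000000000000000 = 0.00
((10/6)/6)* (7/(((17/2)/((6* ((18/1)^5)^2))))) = 83310901954560/17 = 4900641291444.71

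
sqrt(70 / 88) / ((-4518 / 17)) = -17* sqrt(385) / 99396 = -0.00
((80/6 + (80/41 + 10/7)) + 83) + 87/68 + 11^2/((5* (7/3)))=4657241/41820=111.36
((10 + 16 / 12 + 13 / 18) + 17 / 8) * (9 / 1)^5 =6698781 / 8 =837347.62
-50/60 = -5/6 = -0.83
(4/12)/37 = 1/111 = 0.01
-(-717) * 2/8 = 179.25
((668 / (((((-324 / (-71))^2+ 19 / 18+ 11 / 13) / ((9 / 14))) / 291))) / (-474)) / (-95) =171974188854 / 1408338789515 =0.12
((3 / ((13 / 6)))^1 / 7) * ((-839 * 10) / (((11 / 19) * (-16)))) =717345 / 4004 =179.16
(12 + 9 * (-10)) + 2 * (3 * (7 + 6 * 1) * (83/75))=208/25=8.32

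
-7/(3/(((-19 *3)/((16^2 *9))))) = 133/2304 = 0.06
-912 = -912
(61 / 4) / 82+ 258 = 84685 / 328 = 258.19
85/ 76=1.12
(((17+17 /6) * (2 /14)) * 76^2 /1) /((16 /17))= 104329 /6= 17388.17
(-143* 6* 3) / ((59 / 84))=-216216 / 59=-3664.68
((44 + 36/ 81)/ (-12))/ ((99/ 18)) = -200/ 297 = -0.67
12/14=6/7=0.86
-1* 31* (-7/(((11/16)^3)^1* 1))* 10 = 6677.93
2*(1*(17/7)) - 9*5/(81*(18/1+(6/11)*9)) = 10961/2268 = 4.83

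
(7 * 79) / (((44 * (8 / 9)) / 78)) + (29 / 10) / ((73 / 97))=71095139 / 64240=1106.71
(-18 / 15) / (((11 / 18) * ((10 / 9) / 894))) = -1579.94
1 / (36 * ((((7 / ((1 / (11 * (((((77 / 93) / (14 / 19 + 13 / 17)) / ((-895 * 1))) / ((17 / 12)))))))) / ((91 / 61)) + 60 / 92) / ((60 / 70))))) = 4023441175 / 106414117278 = 0.04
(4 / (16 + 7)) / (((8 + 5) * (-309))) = -4 / 92391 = -0.00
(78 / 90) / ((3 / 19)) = 247 / 45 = 5.49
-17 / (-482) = 17 / 482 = 0.04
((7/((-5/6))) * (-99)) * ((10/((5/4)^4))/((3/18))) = 12773376/625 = 20437.40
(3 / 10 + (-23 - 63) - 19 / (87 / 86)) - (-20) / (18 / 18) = -73499 / 870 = -84.48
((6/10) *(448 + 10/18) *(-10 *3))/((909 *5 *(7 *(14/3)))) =-4037/74235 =-0.05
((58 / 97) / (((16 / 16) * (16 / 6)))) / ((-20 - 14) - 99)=-0.00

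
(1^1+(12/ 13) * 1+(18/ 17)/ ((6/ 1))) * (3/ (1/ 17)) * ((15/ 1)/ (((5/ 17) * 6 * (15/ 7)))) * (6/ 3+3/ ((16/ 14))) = 127687/ 65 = 1964.42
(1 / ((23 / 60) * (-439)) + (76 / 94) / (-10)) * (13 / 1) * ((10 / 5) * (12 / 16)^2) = -24095331 / 18982360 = -1.27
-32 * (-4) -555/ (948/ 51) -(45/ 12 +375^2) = -140530.61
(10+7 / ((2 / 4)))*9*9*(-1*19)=-36936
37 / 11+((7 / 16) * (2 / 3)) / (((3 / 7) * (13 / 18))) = 2463 / 572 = 4.31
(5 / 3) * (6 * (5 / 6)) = 25 / 3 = 8.33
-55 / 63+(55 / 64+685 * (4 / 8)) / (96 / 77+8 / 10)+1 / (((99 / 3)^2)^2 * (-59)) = 4122203685436891 / 24700855931136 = 166.89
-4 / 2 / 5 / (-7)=2 / 35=0.06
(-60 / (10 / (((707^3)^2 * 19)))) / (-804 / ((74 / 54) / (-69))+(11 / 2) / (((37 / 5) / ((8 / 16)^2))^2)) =-623698587604927085095488 / 1773457043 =-351685195909719.64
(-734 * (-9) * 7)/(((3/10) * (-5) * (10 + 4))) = -2202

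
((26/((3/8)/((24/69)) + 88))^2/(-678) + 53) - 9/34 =19755181994395/374611147926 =52.74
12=12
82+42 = 124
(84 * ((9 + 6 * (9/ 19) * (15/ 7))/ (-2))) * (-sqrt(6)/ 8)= 6021 * sqrt(6)/ 76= 194.06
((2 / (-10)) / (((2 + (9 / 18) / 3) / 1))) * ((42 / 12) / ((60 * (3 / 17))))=-119 / 3900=-0.03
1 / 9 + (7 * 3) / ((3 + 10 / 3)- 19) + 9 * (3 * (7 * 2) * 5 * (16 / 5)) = 6046.45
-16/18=-8/9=-0.89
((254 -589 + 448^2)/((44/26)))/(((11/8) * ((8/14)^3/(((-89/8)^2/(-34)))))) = -7076980783691/4212736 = -1679901.32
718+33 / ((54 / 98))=7001 / 9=777.89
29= 29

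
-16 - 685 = -701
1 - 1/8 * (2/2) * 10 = -1/4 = -0.25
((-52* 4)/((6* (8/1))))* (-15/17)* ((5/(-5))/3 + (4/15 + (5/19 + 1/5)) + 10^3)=3706469/969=3825.05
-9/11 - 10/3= -137/33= -4.15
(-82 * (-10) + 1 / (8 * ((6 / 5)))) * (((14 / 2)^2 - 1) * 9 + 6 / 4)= 11376485 / 32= 355515.16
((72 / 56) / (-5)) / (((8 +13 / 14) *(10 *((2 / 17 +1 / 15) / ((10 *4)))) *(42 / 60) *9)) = -816 / 8225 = -0.10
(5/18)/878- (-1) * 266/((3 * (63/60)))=148285/1756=84.44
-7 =-7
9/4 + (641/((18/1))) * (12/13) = 35.12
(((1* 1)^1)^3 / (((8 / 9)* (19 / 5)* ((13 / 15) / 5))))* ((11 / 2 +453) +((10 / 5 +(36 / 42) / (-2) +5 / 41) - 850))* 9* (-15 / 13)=101945638125 / 14744912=6913.95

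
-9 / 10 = -0.90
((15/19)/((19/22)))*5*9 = 14850/361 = 41.14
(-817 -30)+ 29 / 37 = -31310 / 37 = -846.22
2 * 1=2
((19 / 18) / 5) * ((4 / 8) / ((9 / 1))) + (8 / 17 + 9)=261143 / 27540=9.48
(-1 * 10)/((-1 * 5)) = 2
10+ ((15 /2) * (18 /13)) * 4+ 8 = 774 /13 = 59.54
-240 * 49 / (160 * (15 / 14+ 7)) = -1029 / 113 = -9.11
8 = 8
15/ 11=1.36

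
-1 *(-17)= 17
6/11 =0.55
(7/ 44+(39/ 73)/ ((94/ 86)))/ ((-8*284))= -97805/ 342990208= -0.00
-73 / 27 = -2.70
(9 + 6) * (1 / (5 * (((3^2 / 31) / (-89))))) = -2759 / 3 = -919.67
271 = 271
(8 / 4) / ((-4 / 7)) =-7 / 2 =-3.50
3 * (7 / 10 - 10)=-279 / 10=-27.90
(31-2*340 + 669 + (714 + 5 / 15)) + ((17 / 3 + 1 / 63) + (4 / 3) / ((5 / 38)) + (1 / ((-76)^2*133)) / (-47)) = 1218812364451 / 1624759920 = 750.15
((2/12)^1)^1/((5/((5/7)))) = 1/42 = 0.02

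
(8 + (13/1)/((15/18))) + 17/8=1029/40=25.72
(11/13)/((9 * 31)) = 11/3627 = 0.00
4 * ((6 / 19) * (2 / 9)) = 16 / 57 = 0.28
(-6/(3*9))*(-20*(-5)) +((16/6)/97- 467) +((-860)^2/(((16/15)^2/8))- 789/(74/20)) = 335905209227/64602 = 5199610.06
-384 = -384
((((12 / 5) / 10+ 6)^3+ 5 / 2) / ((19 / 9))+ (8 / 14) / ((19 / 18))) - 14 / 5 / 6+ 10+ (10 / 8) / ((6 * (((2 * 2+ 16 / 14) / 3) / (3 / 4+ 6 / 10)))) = 126.51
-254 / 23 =-11.04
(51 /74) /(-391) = -3 /1702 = -0.00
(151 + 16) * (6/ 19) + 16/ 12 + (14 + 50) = 6730/ 57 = 118.07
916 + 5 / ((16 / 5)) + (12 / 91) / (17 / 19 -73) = 917.56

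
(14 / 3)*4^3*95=85120 / 3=28373.33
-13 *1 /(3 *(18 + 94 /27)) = -117 /580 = -0.20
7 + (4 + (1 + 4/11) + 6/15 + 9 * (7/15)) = 933/55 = 16.96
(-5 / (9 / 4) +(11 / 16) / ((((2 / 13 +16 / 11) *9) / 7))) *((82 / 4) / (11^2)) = -855383 / 2671680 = -0.32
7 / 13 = 0.54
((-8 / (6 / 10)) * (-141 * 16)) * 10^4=300800000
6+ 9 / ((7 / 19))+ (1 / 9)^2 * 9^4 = 780 / 7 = 111.43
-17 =-17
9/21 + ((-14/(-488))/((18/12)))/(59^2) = 3822187/8918322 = 0.43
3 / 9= 1 / 3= 0.33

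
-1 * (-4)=4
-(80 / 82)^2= -1600 / 1681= -0.95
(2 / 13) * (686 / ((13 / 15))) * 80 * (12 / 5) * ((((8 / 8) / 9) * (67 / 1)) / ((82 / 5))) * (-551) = -40520099200 / 6929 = -5847900.01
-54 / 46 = -27 / 23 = -1.17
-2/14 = -0.14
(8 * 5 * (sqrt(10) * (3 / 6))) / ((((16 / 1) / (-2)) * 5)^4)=sqrt(10) / 128000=0.00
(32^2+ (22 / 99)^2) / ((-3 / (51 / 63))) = -1410116 / 5103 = -276.33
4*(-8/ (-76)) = 8/ 19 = 0.42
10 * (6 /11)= 60 /11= 5.45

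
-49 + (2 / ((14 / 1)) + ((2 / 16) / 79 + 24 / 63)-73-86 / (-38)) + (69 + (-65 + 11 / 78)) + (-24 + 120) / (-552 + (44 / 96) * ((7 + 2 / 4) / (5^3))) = -27804118647775 / 241262322392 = -115.24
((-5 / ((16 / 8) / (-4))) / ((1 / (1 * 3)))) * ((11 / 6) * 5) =275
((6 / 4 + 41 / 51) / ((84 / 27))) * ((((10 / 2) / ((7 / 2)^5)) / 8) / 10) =705 / 8000132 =0.00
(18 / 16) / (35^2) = 0.00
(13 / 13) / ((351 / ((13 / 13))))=1 / 351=0.00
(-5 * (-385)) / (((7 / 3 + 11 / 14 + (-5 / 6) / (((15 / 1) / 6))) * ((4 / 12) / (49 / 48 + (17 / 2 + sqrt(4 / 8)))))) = 13475 * sqrt(2) / 13 + 6158075 / 312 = 21203.31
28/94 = 14/47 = 0.30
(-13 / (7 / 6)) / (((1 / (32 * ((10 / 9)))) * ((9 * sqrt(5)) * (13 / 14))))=-256 * sqrt(5) / 27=-21.20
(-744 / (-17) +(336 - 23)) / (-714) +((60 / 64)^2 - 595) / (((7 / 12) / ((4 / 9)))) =-44003975 / 97104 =-453.16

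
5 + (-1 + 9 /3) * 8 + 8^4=4117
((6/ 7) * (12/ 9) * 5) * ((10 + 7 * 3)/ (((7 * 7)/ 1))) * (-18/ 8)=-2790/ 343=-8.13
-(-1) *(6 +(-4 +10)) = 12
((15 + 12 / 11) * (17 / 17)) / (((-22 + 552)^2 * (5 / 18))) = 1593 / 7724750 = 0.00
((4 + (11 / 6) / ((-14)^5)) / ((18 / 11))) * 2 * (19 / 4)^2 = 51256734815 / 464679936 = 110.31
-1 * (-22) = 22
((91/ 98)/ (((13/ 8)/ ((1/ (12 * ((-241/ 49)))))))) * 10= -70/ 723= -0.10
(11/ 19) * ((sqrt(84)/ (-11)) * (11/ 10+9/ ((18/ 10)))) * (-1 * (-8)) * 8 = -3904 * sqrt(21)/ 95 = -188.32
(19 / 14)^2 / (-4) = -361 / 784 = -0.46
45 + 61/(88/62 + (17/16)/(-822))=50887677/578161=88.02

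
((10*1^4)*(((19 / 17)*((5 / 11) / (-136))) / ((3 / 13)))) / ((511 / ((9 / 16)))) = -18525 / 103966016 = -0.00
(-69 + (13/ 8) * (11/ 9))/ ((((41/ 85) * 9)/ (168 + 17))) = -75873125/ 26568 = -2855.81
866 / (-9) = -866 / 9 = -96.22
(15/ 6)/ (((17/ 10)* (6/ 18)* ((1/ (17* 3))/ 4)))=900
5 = 5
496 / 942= 248 / 471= 0.53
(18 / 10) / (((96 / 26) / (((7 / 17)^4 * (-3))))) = -280917 / 6681680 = -0.04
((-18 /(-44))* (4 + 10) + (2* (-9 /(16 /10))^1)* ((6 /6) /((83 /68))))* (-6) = 19116 /913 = 20.94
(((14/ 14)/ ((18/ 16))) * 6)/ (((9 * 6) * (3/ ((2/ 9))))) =16/ 2187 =0.01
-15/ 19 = -0.79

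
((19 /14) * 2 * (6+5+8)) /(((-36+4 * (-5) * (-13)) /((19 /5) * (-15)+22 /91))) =-1864565 /142688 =-13.07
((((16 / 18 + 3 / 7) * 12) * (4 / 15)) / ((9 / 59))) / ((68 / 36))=14.63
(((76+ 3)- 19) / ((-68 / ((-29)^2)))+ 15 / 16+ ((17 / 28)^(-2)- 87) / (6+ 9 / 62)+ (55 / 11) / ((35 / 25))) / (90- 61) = -9264767611 / 357634032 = -25.91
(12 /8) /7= 3 /14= 0.21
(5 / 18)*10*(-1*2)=-50 / 9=-5.56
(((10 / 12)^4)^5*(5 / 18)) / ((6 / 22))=5245208740234375 / 197432555763400704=0.03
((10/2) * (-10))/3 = -50/3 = -16.67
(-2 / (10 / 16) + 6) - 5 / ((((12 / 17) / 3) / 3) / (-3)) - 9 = 3701 / 20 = 185.05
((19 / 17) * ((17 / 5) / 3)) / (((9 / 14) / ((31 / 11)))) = 8246 / 1485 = 5.55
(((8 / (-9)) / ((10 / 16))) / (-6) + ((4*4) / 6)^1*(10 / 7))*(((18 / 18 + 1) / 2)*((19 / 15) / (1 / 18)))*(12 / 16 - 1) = -36328 / 1575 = -23.07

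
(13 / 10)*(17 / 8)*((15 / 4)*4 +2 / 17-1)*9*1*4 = 1404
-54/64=-27/32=-0.84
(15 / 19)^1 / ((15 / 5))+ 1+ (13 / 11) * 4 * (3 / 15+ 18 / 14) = 60616 / 7315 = 8.29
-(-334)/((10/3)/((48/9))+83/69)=184368/1009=182.72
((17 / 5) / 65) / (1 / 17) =289 / 325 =0.89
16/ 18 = 8/ 9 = 0.89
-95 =-95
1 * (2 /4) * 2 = 1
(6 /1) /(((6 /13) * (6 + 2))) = 13 /8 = 1.62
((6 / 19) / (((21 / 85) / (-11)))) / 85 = -0.17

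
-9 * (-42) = 378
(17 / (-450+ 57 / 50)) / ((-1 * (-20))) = -85 / 44886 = -0.00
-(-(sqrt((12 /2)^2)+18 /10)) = 39 /5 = 7.80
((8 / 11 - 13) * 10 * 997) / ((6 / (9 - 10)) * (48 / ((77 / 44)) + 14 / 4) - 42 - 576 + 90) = 69790 / 407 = 171.47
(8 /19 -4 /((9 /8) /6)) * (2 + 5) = -8344 /57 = -146.39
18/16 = 1.12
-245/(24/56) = -1715/3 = -571.67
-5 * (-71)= 355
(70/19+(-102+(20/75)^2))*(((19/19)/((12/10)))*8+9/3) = -12179884/12825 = -949.70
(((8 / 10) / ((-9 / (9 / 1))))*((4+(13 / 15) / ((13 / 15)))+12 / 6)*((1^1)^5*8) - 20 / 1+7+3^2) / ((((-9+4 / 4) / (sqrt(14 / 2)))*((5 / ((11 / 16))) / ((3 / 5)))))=2013*sqrt(7) / 4000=1.33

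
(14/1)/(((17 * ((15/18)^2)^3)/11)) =7185024/265625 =27.05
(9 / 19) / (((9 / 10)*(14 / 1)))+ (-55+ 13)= -5581 / 133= -41.96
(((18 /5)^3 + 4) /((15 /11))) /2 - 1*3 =29201 /1875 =15.57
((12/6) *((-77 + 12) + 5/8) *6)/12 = -515/8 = -64.38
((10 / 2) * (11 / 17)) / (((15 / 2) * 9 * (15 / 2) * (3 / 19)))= 836 / 20655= 0.04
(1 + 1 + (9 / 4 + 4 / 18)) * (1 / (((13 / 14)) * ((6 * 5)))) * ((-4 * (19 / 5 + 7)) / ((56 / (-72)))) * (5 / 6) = 483 / 65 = 7.43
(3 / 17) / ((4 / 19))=57 / 68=0.84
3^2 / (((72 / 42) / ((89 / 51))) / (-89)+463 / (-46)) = -22955058 / 25700113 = -0.89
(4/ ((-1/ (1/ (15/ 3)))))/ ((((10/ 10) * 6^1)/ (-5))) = 2/ 3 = 0.67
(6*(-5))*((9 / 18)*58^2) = -50460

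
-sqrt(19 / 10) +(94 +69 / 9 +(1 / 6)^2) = 100.32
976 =976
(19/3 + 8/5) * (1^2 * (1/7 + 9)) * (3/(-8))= -136/5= -27.20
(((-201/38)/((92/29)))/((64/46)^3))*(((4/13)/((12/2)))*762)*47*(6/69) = -800245923/8093696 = -98.87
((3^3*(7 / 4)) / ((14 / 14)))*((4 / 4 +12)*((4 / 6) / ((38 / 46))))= 18837 / 38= 495.71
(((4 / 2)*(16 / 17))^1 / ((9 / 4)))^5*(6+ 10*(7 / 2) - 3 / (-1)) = 1511828488192 / 83841135993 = 18.03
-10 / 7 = -1.43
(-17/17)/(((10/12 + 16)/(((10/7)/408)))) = -5/24038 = -0.00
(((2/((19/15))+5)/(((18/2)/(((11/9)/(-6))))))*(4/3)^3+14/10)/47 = 652613/29294865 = 0.02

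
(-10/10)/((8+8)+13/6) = -6/109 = -0.06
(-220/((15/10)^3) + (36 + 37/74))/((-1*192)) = 1549/10368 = 0.15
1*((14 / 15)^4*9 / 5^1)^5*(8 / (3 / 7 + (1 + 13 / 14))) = 16.14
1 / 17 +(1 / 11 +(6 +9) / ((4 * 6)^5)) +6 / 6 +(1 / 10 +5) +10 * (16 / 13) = 598697815399 / 32261898240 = 18.56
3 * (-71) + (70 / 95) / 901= -3646333 / 17119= -213.00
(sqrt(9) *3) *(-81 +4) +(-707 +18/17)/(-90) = -1048289/1530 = -685.16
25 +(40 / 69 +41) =4594 / 69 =66.58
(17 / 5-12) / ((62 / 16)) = -344 / 155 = -2.22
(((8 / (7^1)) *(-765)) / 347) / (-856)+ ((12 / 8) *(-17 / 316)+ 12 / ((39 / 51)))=33342743535 / 2135363048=15.61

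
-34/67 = -0.51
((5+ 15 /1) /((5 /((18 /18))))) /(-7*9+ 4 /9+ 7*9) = 9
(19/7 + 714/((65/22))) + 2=112101/455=246.38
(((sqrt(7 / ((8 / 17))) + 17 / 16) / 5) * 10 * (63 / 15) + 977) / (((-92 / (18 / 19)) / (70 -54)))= -354933 / 2185 -756 * sqrt(238) / 2185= -167.78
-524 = -524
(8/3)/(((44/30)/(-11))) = -20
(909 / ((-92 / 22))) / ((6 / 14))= -23331 / 46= -507.20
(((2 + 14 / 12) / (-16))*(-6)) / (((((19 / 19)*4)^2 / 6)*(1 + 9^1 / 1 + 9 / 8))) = 57 / 1424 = 0.04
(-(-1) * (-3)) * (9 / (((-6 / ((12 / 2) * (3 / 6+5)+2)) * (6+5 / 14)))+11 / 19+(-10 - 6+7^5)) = -50349.96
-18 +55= 37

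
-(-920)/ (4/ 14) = 3220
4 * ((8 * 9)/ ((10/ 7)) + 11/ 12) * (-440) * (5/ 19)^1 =-1354760/ 57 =-23767.72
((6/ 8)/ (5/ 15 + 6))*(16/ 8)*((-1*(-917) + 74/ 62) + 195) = 310581/ 1178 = 263.65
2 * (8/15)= 16/15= 1.07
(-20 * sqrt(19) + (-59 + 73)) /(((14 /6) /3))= 18 - 180 * sqrt(19) /7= -94.09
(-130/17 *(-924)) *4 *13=6246240/17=367425.88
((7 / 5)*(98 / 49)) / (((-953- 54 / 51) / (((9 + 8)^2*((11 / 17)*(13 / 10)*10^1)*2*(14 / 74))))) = -165308 / 61235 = -2.70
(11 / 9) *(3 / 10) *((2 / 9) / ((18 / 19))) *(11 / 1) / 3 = 2299 / 7290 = 0.32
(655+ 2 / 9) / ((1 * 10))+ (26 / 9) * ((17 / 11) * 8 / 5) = 72.67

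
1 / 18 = 0.06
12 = 12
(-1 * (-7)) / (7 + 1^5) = 7 / 8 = 0.88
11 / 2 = 5.50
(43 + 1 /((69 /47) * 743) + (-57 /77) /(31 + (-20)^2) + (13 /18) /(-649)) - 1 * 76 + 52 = 11442449922565 /602294866866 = 19.00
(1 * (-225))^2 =50625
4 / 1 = 4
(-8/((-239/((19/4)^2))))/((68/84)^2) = 159201/138142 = 1.15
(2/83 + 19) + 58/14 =13460/581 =23.17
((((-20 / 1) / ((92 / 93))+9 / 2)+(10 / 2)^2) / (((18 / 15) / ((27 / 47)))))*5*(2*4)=192150 / 1081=177.75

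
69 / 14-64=-827 / 14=-59.07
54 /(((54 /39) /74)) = 2886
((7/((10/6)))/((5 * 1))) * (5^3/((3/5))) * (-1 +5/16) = -1925/16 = -120.31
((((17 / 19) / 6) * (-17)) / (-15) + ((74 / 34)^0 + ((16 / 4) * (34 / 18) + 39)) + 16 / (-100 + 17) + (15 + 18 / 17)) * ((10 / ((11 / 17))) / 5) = 51144023 / 260205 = 196.55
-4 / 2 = -2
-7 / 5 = -1.40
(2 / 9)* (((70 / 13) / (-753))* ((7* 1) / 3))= -980 / 264303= -0.00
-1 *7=-7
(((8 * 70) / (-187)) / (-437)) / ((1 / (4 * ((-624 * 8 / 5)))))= -27.37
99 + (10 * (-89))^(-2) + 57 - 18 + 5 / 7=769129107 / 5544700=138.71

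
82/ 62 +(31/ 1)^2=29832/ 31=962.32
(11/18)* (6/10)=11/30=0.37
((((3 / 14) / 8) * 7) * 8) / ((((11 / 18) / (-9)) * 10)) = -243 / 110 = -2.21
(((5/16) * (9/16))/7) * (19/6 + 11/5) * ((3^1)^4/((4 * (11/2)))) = 5589/11264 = 0.50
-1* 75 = -75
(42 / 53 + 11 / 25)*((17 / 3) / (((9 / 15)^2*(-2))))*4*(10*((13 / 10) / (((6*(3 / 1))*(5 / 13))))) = -4691609 / 64395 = -72.86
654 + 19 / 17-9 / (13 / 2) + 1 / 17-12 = 141836 / 221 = 641.79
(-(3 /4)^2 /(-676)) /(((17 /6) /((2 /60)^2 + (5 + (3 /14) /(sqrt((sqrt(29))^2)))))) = 81 * sqrt(29) /37326016 + 13503 /9193600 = 0.00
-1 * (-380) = 380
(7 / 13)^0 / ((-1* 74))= -1 / 74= -0.01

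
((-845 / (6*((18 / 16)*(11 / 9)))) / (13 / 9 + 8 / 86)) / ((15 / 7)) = -29068 / 935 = -31.09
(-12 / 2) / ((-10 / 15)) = 9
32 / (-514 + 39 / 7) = -224 / 3559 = -0.06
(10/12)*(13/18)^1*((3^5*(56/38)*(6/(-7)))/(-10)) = 351/19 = 18.47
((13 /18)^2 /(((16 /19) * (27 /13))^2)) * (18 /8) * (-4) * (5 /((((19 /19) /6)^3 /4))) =-51552605 /7776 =-6629.71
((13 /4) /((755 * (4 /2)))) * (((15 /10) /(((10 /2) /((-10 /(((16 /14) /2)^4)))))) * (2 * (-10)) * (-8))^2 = 43620.77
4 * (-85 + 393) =1232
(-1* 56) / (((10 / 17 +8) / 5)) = -32.60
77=77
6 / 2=3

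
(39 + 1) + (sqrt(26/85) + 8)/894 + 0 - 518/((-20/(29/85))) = sqrt(2210)/75990 + 18558817/379950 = 48.85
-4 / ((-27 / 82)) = 12.15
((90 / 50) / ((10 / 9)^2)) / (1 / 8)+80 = 11458 / 125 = 91.66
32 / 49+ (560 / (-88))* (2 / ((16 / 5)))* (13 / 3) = -107251 / 6468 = -16.58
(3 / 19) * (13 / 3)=13 / 19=0.68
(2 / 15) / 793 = 2 / 11895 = 0.00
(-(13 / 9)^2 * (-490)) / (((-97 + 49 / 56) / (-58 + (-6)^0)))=12587120 / 20763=606.23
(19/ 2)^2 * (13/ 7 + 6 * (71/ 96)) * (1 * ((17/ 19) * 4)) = 227715/ 112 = 2033.17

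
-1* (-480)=480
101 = 101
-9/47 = -0.19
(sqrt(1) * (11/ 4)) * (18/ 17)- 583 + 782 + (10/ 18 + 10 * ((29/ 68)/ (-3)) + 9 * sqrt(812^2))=1148884/ 153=7509.05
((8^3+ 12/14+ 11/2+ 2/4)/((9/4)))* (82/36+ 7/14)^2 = 9080000/5103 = 1779.35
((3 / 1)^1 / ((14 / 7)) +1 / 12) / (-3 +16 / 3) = 19 / 28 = 0.68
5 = 5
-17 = -17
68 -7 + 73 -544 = -410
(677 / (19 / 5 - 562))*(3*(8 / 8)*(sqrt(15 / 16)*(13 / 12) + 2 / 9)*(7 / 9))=-308035*sqrt(15) / 401904 - 47390 / 75357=-3.60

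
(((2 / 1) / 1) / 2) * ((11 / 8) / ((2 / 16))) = 11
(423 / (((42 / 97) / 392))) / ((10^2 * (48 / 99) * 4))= 3159387 / 1600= 1974.62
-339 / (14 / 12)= -2034 / 7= -290.57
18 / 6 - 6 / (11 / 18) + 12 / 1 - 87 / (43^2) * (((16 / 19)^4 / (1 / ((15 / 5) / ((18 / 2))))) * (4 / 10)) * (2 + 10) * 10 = 12731433921 / 2650598819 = 4.80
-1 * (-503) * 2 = 1006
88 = 88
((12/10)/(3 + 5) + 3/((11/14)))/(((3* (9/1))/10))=97/66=1.47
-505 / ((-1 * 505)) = 1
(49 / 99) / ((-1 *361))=-49 / 35739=-0.00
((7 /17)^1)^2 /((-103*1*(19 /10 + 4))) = -490 /1756253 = -0.00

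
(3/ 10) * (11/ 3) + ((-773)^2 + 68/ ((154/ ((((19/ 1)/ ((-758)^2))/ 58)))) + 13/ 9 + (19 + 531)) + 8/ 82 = 1415741545735504789/ 2367137605140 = 598081.64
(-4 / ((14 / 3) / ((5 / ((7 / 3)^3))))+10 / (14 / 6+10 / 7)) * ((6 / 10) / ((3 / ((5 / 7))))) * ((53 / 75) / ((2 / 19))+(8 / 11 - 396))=-122179726 / 948395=-128.83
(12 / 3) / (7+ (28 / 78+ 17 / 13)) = 0.46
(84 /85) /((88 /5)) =21 /374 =0.06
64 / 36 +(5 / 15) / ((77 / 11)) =115 / 63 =1.83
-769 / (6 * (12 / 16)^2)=-6152 / 27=-227.85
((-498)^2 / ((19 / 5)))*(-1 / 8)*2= -310005 / 19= -16316.05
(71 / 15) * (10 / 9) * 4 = 568 / 27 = 21.04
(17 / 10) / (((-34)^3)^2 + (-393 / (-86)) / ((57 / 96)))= 13889 / 12621052141600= 0.00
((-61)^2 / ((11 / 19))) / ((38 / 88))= 14884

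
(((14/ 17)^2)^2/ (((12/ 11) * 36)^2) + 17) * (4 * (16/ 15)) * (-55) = -728706113036/ 182660427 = -3989.40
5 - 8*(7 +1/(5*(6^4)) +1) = -47791/810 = -59.00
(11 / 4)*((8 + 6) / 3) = 12.83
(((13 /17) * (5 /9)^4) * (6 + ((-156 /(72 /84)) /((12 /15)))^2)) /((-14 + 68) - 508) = -1682273125 /202551192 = -8.31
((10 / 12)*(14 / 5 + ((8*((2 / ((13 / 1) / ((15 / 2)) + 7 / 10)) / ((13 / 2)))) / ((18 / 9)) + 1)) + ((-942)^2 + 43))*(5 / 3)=25264579445 / 17082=1479017.65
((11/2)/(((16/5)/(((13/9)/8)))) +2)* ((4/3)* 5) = 26615/1728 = 15.40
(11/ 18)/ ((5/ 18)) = 11/ 5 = 2.20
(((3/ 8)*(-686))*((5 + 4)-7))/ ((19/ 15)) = -15435/ 38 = -406.18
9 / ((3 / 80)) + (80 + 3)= 323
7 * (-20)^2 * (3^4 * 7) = 1587600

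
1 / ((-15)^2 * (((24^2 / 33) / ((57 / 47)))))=209 / 676800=0.00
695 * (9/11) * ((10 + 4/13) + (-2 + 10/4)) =1757655/286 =6145.65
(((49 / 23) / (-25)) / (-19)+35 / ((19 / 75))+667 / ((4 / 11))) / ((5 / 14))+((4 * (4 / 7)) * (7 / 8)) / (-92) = 301679286 / 54625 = 5522.73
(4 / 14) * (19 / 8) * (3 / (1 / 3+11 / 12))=57 / 35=1.63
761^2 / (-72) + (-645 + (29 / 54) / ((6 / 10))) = -5629469 / 648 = -8687.45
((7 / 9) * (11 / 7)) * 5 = 55 / 9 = 6.11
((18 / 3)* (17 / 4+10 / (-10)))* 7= 273 / 2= 136.50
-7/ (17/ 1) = -7/ 17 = -0.41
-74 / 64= -37 / 32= -1.16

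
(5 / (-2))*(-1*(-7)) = -35 / 2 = -17.50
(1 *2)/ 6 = 0.33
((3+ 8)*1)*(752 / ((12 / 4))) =8272 / 3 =2757.33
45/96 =15/32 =0.47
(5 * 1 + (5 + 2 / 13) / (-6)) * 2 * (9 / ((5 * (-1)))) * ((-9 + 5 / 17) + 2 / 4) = 15903 / 130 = 122.33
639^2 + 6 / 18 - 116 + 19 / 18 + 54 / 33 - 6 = 80824001 / 198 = 408202.03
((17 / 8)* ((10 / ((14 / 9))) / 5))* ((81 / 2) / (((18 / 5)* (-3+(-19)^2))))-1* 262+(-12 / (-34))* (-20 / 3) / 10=-357378891 / 1363264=-262.15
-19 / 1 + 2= -17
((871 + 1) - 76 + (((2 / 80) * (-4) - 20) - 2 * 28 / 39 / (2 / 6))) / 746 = 100307 / 96980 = 1.03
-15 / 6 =-5 / 2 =-2.50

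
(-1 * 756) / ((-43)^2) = -756 / 1849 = -0.41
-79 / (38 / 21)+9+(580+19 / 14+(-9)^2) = 83484 / 133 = 627.70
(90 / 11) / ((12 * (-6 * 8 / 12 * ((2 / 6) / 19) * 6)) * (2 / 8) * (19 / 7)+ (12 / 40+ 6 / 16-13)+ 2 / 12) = -75600 / 144023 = -0.52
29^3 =24389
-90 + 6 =-84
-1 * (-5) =5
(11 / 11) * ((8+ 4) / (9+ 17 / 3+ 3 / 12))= 144 / 179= 0.80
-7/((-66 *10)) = 0.01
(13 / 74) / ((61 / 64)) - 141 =-317821 / 2257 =-140.82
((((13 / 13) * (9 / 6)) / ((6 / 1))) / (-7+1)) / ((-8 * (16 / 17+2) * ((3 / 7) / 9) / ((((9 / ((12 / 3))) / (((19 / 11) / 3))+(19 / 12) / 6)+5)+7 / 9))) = 0.37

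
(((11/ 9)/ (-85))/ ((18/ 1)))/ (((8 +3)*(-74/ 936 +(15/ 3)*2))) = -26/ 3551895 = -0.00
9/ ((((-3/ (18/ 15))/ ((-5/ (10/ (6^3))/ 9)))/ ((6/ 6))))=43.20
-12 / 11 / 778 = -6 / 4279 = -0.00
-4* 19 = -76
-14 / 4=-7 / 2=-3.50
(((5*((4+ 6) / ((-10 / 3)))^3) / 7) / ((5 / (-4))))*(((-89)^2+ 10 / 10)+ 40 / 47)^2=14975538754608 / 15463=968475635.69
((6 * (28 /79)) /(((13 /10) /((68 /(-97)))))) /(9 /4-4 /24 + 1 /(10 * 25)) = -171360000 /311907089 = -0.55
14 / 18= 7 / 9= 0.78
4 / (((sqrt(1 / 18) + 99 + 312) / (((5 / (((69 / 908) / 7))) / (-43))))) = -313477920 / 3007130653 + 127120 * sqrt(2) / 3007130653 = -0.10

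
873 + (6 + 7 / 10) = 8797 / 10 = 879.70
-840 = -840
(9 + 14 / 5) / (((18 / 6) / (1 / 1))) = 59 / 15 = 3.93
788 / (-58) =-394 / 29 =-13.59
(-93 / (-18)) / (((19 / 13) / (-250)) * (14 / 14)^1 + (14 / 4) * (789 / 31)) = 1561625 / 26922858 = 0.06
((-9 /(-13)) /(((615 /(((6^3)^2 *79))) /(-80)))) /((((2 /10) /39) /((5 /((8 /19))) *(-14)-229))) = 1048911793920 /41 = 25583214485.85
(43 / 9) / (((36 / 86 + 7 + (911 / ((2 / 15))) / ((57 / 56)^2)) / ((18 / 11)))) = 4004934 / 3382079767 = 0.00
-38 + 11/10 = -369/10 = -36.90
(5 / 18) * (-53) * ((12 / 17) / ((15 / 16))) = -1696 / 153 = -11.08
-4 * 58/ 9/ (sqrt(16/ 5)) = -58 * sqrt(5)/ 9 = -14.41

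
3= 3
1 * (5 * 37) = 185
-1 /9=-0.11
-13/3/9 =-13/27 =-0.48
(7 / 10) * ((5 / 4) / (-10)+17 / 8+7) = 63 / 10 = 6.30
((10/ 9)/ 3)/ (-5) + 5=133/ 27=4.93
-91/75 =-1.21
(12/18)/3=2/9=0.22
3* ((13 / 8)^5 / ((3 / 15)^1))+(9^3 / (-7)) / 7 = 249012483 / 1605632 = 155.09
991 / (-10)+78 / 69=-22533 / 230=-97.97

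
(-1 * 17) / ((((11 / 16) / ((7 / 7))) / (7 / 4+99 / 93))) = -23732 / 341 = -69.60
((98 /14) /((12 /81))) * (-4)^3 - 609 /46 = -139713 /46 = -3037.24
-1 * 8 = -8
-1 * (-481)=481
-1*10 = -10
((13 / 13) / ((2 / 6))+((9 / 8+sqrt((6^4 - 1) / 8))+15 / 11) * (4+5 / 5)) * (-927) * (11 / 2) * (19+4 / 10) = -989109 * sqrt(2590) / 8 - 122199921 / 80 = -7819721.18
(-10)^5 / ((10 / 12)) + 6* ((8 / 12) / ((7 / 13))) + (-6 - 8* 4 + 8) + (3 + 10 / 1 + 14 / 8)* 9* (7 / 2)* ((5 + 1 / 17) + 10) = -13450078 / 119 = -113025.87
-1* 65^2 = -4225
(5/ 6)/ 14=5/ 84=0.06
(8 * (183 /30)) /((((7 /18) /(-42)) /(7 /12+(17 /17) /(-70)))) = -524844 /175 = -2999.11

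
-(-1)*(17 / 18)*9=17 / 2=8.50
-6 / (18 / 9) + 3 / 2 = -3 / 2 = -1.50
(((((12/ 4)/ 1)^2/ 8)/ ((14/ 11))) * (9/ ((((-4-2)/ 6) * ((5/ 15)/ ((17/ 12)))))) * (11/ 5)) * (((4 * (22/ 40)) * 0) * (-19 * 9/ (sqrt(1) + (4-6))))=0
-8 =-8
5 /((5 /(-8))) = -8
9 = 9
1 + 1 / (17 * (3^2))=154 / 153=1.01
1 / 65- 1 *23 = -1494 / 65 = -22.98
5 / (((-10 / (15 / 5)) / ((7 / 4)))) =-2.62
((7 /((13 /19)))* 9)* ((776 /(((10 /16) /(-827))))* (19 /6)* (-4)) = 77841950592 /65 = 1197568470.65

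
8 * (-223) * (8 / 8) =-1784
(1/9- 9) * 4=-320/9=-35.56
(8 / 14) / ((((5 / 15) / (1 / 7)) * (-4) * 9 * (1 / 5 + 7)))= -5 / 5292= -0.00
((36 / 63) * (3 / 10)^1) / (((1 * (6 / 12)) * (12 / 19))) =19 / 35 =0.54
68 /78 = 34 /39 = 0.87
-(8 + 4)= -12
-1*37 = -37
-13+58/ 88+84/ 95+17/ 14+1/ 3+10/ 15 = -270433/ 29260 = -9.24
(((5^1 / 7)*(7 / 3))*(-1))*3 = -5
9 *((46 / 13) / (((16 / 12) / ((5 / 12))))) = 1035 / 104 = 9.95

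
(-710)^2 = 504100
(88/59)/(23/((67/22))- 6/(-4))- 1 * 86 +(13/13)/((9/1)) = -55215163/644103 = -85.72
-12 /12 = -1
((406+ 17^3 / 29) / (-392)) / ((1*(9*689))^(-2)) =-641655215487 / 11368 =-56443984.47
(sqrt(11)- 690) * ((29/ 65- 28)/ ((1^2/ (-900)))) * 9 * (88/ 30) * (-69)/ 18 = 22511150640/ 13- 32624856 * sqrt(11)/ 13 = 1723303556.45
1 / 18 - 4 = -3.94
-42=-42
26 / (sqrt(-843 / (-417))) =26 * sqrt(39059) / 281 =18.29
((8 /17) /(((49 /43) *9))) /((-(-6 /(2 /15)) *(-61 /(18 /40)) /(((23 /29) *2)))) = -0.00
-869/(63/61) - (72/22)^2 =-6495737/7623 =-852.12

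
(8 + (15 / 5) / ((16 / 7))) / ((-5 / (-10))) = 149 / 8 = 18.62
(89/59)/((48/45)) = 1335/944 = 1.41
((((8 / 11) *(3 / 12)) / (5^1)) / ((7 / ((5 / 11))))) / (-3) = -2 / 2541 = -0.00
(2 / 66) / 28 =1 / 924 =0.00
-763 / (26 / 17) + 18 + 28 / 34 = -212187 / 442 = -480.06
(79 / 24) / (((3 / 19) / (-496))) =-93062 / 9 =-10340.22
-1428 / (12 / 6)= -714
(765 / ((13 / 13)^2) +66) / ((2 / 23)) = 19113 / 2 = 9556.50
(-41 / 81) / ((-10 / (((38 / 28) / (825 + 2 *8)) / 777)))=779 / 7410202380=0.00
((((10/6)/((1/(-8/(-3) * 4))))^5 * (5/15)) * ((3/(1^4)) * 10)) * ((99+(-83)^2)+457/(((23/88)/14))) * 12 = 6705453462140.14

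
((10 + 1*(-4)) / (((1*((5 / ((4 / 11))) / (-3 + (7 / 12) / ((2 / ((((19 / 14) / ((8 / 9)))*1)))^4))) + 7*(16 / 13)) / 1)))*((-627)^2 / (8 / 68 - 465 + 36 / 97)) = -101911983610181778891 / 74417073241301896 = -1369.47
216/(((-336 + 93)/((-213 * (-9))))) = -1704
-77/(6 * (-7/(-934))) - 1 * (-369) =-4030/3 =-1343.33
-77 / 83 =-0.93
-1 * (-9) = 9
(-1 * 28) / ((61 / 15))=-420 / 61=-6.89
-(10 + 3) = -13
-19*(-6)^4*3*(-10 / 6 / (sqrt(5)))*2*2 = 98496*sqrt(5) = 220243.75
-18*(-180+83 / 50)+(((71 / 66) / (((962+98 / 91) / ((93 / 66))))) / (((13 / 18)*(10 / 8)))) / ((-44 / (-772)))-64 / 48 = 80208173729 / 24996180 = 3208.82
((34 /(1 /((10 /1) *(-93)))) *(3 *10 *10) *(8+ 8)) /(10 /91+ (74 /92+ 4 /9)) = -336353472000 /3011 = -111708227.17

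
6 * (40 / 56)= 30 / 7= 4.29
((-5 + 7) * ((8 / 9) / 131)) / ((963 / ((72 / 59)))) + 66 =491239910 / 7443027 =66.00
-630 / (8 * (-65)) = 63 / 52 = 1.21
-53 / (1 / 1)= -53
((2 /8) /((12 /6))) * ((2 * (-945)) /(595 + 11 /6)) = -2835 /7162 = -0.40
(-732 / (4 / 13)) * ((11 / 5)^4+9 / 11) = -396522204 / 6875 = -57675.96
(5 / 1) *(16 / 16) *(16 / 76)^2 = 80 / 361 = 0.22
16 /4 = 4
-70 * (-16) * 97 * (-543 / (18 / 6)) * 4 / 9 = -8739484.44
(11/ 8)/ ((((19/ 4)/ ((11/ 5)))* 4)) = 121/ 760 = 0.16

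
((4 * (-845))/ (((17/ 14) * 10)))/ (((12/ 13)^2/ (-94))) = 9396569/ 306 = 30707.74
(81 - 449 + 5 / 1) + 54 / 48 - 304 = -5327 / 8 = -665.88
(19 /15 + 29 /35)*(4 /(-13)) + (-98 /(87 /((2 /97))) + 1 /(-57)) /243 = -762138721 /1181873511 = -0.64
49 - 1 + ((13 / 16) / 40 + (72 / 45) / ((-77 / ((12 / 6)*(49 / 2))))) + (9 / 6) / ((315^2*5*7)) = 76610465579 / 1629936000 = 47.00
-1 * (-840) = 840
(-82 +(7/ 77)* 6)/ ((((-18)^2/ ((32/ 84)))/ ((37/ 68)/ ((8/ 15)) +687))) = -332696/ 5049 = -65.89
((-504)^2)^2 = 64524128256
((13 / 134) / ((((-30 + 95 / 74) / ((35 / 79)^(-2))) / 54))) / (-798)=27017289 / 23196446875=0.00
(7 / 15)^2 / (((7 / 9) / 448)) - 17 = 108.44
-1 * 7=-7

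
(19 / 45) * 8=152 / 45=3.38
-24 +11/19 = -445/19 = -23.42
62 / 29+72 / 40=571 / 145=3.94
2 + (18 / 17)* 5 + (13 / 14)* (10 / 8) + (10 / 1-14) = 4241 / 952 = 4.45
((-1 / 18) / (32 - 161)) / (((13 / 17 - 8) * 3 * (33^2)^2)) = -17 / 1016118459378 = -0.00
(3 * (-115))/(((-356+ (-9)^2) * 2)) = 69/110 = 0.63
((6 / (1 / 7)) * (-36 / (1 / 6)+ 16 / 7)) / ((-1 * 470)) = 4488 / 235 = 19.10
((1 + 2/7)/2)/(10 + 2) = 3/56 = 0.05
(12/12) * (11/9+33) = 308/9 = 34.22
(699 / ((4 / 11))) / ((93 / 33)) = 84579 / 124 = 682.09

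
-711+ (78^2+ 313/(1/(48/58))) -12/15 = 816529/145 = 5631.23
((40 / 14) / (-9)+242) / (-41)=-15226 / 2583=-5.89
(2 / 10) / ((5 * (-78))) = -1 / 1950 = -0.00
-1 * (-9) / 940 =9 / 940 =0.01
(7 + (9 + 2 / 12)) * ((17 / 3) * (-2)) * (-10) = 16490 / 9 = 1832.22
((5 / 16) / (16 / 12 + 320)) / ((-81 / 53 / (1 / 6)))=-265 / 2498688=-0.00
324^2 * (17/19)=1784592/19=93925.89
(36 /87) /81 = 4 /783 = 0.01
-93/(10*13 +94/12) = -558/827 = -0.67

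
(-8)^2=64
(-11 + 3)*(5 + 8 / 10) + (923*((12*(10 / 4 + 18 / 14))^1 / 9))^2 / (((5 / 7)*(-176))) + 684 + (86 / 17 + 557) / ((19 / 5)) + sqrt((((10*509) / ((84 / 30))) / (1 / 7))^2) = -142495512655 / 895356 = -159149.56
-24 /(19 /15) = -360 /19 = -18.95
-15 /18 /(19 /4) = -0.18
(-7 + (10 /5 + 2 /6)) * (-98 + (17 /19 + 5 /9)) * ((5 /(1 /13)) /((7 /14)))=30048200 /513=58573.49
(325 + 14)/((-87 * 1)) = -113/29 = -3.90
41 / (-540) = -41 / 540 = -0.08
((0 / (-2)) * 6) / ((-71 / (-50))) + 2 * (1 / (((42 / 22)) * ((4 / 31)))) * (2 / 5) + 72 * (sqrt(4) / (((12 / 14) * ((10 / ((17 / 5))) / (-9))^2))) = 20689363 / 13125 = 1576.33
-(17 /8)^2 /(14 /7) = -289 /128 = -2.26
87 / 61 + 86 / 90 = 6538 / 2745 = 2.38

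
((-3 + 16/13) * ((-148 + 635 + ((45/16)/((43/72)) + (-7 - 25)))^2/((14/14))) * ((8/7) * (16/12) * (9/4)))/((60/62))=-1324660.87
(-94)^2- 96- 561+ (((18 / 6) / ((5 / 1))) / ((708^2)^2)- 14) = 3419306008646401 / 418775996160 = 8165.00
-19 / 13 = -1.46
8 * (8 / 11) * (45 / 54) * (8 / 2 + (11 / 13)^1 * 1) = 3360 / 143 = 23.50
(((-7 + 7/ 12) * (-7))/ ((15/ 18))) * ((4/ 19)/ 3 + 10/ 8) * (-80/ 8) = -162239/ 228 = -711.57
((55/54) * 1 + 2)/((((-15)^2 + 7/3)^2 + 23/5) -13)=815/13951452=0.00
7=7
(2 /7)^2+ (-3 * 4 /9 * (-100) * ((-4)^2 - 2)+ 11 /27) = 2470247 /1323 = 1867.16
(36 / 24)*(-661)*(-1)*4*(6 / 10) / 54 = 661 / 15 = 44.07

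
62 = 62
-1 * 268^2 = -71824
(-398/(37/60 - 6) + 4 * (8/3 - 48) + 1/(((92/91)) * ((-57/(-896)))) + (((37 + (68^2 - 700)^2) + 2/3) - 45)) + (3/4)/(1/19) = 1372673362943/89148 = 15397691.06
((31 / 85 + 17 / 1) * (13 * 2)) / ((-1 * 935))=-38376 / 79475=-0.48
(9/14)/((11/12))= 54/77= 0.70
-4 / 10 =-2 / 5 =-0.40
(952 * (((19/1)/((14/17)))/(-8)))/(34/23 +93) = -126293/4346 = -29.06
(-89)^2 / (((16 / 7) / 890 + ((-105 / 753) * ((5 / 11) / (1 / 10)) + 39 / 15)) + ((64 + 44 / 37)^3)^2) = 174789288823151529835 / 1693512000428896845565056153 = 0.00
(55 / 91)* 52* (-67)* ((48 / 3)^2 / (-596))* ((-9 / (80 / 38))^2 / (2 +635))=86202468 / 3321955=25.95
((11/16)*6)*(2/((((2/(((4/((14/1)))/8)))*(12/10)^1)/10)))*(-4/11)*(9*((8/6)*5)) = -375/14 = -26.79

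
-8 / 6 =-1.33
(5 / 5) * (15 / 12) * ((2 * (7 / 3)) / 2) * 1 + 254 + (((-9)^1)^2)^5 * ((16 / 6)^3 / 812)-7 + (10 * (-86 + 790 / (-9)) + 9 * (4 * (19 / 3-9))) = 595066296247 / 7308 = 81426696.26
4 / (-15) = -4 / 15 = -0.27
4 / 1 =4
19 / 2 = 9.50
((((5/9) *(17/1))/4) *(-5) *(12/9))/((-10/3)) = 85/18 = 4.72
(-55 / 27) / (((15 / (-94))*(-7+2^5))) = 1034 / 2025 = 0.51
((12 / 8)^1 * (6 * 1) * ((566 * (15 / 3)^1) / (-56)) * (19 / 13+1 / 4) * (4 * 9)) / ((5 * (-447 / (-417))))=-283580433 / 54236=-5228.64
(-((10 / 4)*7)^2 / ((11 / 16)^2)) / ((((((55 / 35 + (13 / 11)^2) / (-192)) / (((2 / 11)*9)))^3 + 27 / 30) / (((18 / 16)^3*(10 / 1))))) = -4024369879326720000 / 392601299439641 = -10250.53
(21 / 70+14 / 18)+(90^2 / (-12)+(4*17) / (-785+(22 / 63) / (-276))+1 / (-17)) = -674.07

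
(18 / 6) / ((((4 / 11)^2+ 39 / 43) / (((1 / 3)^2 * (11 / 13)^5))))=837948353 / 6022743753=0.14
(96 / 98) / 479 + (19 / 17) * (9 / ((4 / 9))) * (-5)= -180606081 / 1596028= -113.16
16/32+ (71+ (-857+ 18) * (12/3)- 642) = -7853/2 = -3926.50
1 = 1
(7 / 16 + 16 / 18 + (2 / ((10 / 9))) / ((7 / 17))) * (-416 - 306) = -10366837 / 2520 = -4113.82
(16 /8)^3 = 8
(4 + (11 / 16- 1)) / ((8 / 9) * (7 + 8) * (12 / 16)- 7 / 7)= 0.41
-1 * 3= -3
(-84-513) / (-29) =597 / 29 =20.59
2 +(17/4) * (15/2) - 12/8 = 259/8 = 32.38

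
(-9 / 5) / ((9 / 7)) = -7 / 5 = -1.40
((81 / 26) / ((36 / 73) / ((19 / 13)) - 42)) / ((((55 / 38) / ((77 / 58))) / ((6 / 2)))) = -14942151 / 72617740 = -0.21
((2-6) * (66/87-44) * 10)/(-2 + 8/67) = -560120/609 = -919.74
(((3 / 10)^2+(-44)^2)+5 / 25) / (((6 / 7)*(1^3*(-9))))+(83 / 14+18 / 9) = -3062707 / 12600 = -243.07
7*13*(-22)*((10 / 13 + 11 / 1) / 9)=-2618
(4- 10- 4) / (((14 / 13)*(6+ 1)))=-65 / 49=-1.33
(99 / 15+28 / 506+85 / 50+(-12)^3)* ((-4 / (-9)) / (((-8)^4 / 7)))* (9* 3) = -91364721 / 2590720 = -35.27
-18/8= -9/4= -2.25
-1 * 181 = -181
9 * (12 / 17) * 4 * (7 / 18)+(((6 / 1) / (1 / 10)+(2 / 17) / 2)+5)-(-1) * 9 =1427 / 17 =83.94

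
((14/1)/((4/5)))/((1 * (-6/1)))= -35/12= -2.92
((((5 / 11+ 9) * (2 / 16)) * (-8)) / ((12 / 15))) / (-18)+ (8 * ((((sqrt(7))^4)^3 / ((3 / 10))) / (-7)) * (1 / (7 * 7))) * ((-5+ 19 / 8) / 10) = 237764 / 99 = 2401.66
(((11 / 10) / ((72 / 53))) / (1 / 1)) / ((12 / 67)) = 39061 / 8640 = 4.52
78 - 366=-288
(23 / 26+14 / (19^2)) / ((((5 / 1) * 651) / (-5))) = -0.00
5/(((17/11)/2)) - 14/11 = 972/187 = 5.20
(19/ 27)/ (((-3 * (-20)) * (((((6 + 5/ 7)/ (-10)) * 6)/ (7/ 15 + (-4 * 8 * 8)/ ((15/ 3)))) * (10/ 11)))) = 1113343/ 6852600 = 0.16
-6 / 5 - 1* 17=-91 / 5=-18.20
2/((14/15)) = 15/7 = 2.14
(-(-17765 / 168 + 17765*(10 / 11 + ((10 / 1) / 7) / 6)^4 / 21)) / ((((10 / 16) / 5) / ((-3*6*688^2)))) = 55965438766932820480 / 603993159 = 92659060674.78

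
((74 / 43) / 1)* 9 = 666 / 43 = 15.49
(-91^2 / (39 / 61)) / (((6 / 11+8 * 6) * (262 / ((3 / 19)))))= -427427 / 2658252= -0.16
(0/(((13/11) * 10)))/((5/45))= 0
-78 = -78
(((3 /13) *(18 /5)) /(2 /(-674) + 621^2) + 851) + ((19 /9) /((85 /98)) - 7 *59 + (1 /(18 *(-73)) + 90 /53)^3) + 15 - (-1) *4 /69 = 12840303742888356712700215621 /27890540139294597455732808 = 460.38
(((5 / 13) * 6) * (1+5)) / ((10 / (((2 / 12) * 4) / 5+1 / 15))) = 18 / 65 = 0.28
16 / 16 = 1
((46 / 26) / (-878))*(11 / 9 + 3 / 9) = -161 / 51363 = -0.00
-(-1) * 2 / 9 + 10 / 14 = 59 / 63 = 0.94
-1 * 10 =-10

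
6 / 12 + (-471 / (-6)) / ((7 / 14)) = 315 / 2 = 157.50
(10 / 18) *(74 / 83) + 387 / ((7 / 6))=1737124 / 5229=332.21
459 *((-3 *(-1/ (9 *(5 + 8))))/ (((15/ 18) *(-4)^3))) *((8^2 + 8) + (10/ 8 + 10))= -152847/ 8320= -18.37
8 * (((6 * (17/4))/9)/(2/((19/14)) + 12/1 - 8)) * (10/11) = 1615/429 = 3.76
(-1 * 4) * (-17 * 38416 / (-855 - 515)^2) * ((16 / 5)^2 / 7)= 23883776 / 11730625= 2.04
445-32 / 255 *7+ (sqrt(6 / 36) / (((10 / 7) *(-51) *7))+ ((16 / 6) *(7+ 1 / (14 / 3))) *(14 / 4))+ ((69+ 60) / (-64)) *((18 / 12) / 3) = 16660993 / 32640-sqrt(6) / 3060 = 510.45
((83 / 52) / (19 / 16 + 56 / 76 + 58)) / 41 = 6308 / 9709661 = 0.00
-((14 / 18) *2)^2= -196 / 81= -2.42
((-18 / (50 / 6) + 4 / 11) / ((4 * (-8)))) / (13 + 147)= 0.00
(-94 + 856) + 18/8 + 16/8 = 3065/4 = 766.25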